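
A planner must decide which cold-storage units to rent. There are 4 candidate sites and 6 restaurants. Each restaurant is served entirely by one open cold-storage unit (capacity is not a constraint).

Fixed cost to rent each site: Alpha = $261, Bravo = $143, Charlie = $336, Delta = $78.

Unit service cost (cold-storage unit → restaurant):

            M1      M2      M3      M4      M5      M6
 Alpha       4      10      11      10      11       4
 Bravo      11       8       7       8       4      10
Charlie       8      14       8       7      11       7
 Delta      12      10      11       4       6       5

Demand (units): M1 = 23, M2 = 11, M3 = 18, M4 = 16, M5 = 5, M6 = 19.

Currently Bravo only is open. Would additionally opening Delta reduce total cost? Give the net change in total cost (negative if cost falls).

Yes — net change −81 (cost falls by 81).

Current service cost with {Bravo}: 805.
Adding Delta: each restaurant re-picks its cheapest; new service cost 646, saving 159.
Extra fixed cost: 78. Net change = 78 − 159 = -81.
(Totals: 948 → 867.)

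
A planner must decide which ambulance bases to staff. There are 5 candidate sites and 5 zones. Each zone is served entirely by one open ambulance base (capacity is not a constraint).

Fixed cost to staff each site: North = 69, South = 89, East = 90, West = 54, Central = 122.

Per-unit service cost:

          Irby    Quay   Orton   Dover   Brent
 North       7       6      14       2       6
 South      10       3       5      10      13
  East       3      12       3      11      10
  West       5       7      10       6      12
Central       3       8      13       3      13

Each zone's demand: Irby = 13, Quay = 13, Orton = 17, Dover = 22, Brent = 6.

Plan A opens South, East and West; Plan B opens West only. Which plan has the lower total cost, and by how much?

Plan A is cheaper by 30.

Plan A: {South, East, West}: Irby→East 3·13=39, Quay→South 3·13=39, Orton→East 3·17=51, Dover→West 6·22=132, Brent→East 10·6=60. Service 321; fixed 233; total 554.
Plan B: {West}: Irby→West 5·13=65, Quay→West 7·13=91, Orton→West 10·17=170, Dover→West 6·22=132, Brent→West 12·6=72. Service 530; fixed 54; total 584.
Difference: |554 − 584| = 30.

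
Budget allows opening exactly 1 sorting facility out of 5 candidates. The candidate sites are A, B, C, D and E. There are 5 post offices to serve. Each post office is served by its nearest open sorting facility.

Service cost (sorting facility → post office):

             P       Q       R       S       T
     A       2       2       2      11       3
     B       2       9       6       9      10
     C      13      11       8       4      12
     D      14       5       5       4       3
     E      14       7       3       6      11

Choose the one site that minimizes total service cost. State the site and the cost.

With exactly 1 open, each post office uses its cheapest among the chosen.
{A}: P→A 2, Q→A 2, R→A 2, S→A 11, T→A 3. Service cost 20.
{D}: service cost 31
{B}: service cost 36
Among all 5 size-1 choices, {A} is lowest.

Choose A only; total service cost 20.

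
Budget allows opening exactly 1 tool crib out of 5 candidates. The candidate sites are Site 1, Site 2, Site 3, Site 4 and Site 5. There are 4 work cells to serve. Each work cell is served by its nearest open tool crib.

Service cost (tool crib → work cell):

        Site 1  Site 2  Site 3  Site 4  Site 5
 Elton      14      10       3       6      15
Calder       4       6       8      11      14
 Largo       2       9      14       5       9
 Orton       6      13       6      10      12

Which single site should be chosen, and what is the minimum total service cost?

Choose Site 1 only; total service cost 26.

With exactly 1 open, each work cell uses its cheapest among the chosen.
{Site 1}: Elton→Site 1 14, Calder→Site 1 4, Largo→Site 1 2, Orton→Site 1 6. Service cost 26.
{Site 3}: service cost 31
{Site 4}: service cost 32
Among all 5 size-1 choices, {Site 1} is lowest.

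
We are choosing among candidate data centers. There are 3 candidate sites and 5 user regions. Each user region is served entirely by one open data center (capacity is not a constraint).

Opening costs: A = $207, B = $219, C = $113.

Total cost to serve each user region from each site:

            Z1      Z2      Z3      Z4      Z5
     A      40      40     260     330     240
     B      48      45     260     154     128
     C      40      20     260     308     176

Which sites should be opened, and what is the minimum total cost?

Open B only; minimum total cost 854.

For any fixed open set, each user region goes to its cheapest open site; total = fixed + service.
{B}: Z1→B 48, Z2→B 45, Z3→B 260, Z4→B 154, Z5→B 128. Service 635; fixed 219; total 854.
{C}: service 804 + fixed 113 = 917
{B, C}: Z1→C 40, Z2→C 20, Z3→B 260, Z4→B 154, Z5→B 128. Service 602; fixed 332; total 934.
{A, B, C}: Z1→A 40, Z2→C 20, Z3→A 260, Z4→B 154, Z5→B 128. Service 602; fixed 539; total 1141.
No other subset beats 854.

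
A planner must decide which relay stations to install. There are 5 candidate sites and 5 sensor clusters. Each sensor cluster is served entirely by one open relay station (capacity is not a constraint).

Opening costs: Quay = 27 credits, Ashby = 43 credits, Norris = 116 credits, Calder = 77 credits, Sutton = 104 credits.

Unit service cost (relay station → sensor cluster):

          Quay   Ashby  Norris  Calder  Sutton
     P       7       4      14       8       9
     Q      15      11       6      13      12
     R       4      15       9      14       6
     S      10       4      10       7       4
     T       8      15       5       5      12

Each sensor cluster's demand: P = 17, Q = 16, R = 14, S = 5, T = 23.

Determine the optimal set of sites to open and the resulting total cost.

Open Quay, Ashby and Norris; minimum total cost 541.

For any fixed open set, each sensor cluster goes to its cheapest open site; total = fixed + service.
{Quay, Ashby, Norris}: P→Ashby 4·17=68, Q→Norris 6·16=96, R→Quay 4·14=56, S→Ashby 4·5=20, T→Norris 5·23=115. Service 355; fixed 186; total 541.
{Quay, Ashby}: P→Ashby 4·17=68, Q→Ashby 11·16=176, R→Quay 4·14=56, S→Ashby 4·5=20, T→Quay 8·23=184. Service 504; fixed 70; total 574.
{Quay, Norris}: service 436 + fixed 143 = 579
{Quay, Ashby, Norris, Calder, Sutton}: service 355 + fixed 367 = 722
No other subset beats 541.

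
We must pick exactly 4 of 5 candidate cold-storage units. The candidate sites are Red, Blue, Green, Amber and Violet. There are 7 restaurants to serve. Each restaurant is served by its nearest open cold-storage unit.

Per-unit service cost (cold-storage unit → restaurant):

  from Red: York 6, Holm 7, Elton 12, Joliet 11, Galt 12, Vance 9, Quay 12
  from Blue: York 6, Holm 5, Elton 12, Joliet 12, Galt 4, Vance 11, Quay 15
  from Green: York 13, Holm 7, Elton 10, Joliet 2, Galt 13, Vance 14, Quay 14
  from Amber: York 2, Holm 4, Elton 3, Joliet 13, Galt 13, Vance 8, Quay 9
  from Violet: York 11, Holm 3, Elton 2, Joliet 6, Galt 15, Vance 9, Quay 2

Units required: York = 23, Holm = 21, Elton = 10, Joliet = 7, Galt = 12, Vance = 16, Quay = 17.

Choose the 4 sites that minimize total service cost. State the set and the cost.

Choose Blue, Green, Amber and Violet; total service cost 353.

With exactly 4 open, each restaurant uses its cheapest among the chosen.
{Blue, Green, Amber, Violet}: York→Amber 2·23=46, Holm→Violet 3·21=63, Elton→Violet 2·10=20, Joliet→Green 2·7=14, Galt→Blue 4·12=48, Vance→Amber 8·16=128, Quay→Violet 2·17=34. Service cost 353.
{Red, Blue, Amber, Violet}: service cost 381
{Red, Green, Amber, Violet}: service cost 449
Among all 5 size-4 choices, {Blue, Green, Amber, Violet} is lowest.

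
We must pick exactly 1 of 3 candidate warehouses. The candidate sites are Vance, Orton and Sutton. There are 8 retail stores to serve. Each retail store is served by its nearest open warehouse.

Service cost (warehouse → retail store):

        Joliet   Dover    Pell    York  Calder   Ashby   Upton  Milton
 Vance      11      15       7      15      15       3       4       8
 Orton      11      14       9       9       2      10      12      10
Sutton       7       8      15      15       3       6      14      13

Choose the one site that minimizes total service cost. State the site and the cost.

Choose Orton only; total service cost 77.

With exactly 1 open, each retail store uses its cheapest among the chosen.
{Orton}: Joliet→Orton 11, Dover→Orton 14, Pell→Orton 9, York→Orton 9, Calder→Orton 2, Ashby→Orton 10, Upton→Orton 12, Milton→Orton 10. Service cost 77.
{Vance}: service cost 78
{Sutton}: service cost 81
Among all 3 size-1 choices, {Orton} is lowest.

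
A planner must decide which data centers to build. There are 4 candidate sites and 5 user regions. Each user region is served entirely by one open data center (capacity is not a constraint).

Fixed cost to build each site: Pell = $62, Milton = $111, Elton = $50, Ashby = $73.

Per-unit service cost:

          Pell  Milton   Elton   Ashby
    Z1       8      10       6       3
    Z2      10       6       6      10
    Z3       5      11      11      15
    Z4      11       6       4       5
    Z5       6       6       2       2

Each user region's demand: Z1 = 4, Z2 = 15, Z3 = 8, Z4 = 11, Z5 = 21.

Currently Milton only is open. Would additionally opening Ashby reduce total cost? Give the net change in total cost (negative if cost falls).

Current service cost with {Milton}: 410.
Adding Ashby: each user region re-picks its cheapest; new service cost 287, saving 123.
Extra fixed cost: 73. Net change = 73 − 123 = -50.
(Totals: 521 → 471.)

Yes — net change −50 (cost falls by 50).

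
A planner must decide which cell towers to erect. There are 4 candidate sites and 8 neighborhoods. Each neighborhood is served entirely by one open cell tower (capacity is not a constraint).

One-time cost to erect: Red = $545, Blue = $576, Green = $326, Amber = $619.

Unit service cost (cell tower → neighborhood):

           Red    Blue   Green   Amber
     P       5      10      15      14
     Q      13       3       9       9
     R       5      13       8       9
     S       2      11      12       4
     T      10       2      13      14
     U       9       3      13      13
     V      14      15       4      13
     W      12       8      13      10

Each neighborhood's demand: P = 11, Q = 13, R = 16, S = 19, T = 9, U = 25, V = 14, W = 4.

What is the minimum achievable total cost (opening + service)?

For any fixed open set, each neighborhood goes to its cheapest open site; total = fixed + service.
{Red}: P→Red 5·11=55, Q→Red 13·13=169, R→Red 5·16=80, S→Red 2·19=38, T→Red 10·9=90, U→Red 9·25=225, V→Red 14·14=196, W→Red 12·4=48. Service 901; fixed 545; total 1446.
{Blue}: service 901 + fixed 576 = 1477
{Green}: P→Green 15·11=165, Q→Green 9·13=117, R→Green 8·16=128, S→Green 12·19=228, T→Green 13·9=117, U→Green 13·25=325, V→Green 4·14=56, W→Green 13·4=52. Service 1188; fixed 326; total 1514.
{Red, Blue, Green, Amber}: P→Red 5·11=55, Q→Blue 3·13=39, R→Red 5·16=80, S→Red 2·19=38, T→Blue 2·9=18, U→Blue 3·25=75, V→Green 4·14=56, W→Blue 8·4=32. Service 393; fixed 2066; total 2459.
(All 15 nonempty subsets were checked; Red only is lowest.)

Minimum total cost: 1446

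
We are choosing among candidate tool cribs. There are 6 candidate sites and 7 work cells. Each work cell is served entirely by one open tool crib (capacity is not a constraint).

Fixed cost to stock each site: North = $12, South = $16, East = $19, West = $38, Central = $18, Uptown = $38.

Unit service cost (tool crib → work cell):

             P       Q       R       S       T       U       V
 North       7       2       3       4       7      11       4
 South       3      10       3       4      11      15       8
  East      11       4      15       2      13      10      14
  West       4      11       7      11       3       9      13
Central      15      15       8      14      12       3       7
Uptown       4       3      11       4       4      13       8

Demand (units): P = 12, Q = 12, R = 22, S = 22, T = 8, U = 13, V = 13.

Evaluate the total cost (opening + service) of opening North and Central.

Total cost: 439

Each work cell is assigned to its cheapest site among the open ones.
{North, Central}: P→North 7·12=84, Q→North 2·12=24, R→North 3·22=66, S→North 4·22=88, T→North 7·8=56, U→Central 3·13=39, V→North 4·13=52. Service 409; fixed 30; total 439.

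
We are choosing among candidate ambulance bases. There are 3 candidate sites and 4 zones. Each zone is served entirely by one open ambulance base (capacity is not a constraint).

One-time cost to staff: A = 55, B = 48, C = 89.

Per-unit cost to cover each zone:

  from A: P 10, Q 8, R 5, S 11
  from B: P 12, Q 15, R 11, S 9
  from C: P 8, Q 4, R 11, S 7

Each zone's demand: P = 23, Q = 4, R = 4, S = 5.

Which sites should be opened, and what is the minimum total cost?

Open C only; minimum total cost 368.

For any fixed open set, each zone goes to its cheapest open site; total = fixed + service.
{C}: P→C 8·23=184, Q→C 4·4=16, R→C 11·4=44, S→C 7·5=35. Service 279; fixed 89; total 368.
{A}: service 337 + fixed 55 = 392
{A, C}: P→C 8·23=184, Q→C 4·4=16, R→A 5·4=20, S→C 7·5=35. Service 255; fixed 144; total 399.
{A, B, C}: service 255 + fixed 192 = 447
No other subset beats 368.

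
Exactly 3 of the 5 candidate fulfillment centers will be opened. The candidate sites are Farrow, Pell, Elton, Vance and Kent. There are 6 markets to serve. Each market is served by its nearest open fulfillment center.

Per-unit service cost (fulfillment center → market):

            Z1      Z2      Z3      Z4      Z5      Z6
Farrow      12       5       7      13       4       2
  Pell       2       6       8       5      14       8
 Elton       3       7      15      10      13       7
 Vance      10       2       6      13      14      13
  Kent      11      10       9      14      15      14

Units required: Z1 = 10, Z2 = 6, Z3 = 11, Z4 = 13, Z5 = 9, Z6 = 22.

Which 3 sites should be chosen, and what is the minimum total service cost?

With exactly 3 open, each market uses its cheapest among the chosen.
{Farrow, Pell, Vance}: Z1→Pell 2·10=20, Z2→Vance 2·6=12, Z3→Vance 6·11=66, Z4→Pell 5·13=65, Z5→Farrow 4·9=36, Z6→Farrow 2·22=44. Service cost 243.
{Farrow, Pell, Elton}: service cost 272
{Farrow, Pell, Kent}: service cost 272
Among all 10 size-3 choices, {Farrow, Pell, Vance} is lowest.

Choose Farrow, Pell and Vance; total service cost 243.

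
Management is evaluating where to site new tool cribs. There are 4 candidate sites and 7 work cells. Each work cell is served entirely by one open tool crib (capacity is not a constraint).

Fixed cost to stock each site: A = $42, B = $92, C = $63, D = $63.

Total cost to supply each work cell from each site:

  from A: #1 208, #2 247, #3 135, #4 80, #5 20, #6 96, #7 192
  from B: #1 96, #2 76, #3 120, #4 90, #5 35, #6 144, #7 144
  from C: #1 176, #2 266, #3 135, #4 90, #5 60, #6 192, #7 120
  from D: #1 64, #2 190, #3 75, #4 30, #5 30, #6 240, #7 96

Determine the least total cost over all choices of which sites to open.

For any fixed open set, each work cell goes to its cheapest open site; total = fixed + service.
{A, B, D}: #1→D 64, #2→B 76, #3→D 75, #4→D 30, #5→A 20, #6→A 96, #7→D 96. Service 457; fixed 197; total 654.
{B, D}: #1→D 64, #2→B 76, #3→D 75, #4→D 30, #5→D 30, #6→B 144, #7→D 96. Service 515; fixed 155; total 670.
{A, D}: #1→D 64, #2→D 190, #3→D 75, #4→D 30, #5→A 20, #6→A 96, #7→D 96. Service 571; fixed 105; total 676.
{A, B, C, D}: #1→D 64, #2→B 76, #3→D 75, #4→D 30, #5→A 20, #6→A 96, #7→D 96. Service 457; fixed 260; total 717.
No other subset beats 654.

Minimum total cost: 654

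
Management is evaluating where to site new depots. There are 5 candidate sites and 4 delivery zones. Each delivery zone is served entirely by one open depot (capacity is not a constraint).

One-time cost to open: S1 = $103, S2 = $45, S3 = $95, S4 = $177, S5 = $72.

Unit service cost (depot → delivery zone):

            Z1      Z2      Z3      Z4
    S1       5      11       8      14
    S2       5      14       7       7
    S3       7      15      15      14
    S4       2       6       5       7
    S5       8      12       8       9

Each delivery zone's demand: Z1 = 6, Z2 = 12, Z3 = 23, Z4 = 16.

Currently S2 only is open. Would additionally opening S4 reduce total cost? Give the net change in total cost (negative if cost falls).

Current service cost with {S2}: 471.
Adding S4: each delivery zone re-picks its cheapest; new service cost 311, saving 160.
Extra fixed cost: 177. Net change = 177 − 160 = 17.
(Totals: 516 → 533.)

No — net change +17 (cost rises by 17).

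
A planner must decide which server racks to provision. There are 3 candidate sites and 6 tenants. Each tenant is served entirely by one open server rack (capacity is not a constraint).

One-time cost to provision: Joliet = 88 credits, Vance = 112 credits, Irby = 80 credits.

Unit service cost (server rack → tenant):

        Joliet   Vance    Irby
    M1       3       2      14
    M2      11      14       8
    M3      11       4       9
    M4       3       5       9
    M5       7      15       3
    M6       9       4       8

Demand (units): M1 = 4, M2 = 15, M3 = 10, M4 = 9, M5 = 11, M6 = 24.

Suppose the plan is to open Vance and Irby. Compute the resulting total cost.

Each tenant is assigned to its cheapest site among the open ones.
{Vance, Irby}: M1→Vance 2·4=8, M2→Irby 8·15=120, M3→Vance 4·10=40, M4→Vance 5·9=45, M5→Irby 3·11=33, M6→Vance 4·24=96. Service 342; fixed 192; total 534.

Total cost: 534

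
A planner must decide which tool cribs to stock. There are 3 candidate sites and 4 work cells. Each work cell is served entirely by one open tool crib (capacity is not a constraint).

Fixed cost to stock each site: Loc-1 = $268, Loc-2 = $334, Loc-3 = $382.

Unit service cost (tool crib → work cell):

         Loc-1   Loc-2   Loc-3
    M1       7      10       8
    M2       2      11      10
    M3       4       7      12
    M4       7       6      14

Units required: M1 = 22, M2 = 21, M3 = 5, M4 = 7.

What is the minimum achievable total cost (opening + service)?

For any fixed open set, each work cell goes to its cheapest open site; total = fixed + service.
{Loc-1}: M1→Loc-1 7·22=154, M2→Loc-1 2·21=42, M3→Loc-1 4·5=20, M4→Loc-1 7·7=49. Service 265; fixed 268; total 533.
{Loc-1, Loc-2}: service 258 + fixed 602 = 860
{Loc-2}: M1→Loc-2 10·22=220, M2→Loc-2 11·21=231, M3→Loc-2 7·5=35, M4→Loc-2 6·7=42. Service 528; fixed 334; total 862.
{Loc-1, Loc-2, Loc-3}: M1→Loc-1 7·22=154, M2→Loc-1 2·21=42, M3→Loc-1 4·5=20, M4→Loc-2 6·7=42. Service 258; fixed 984; total 1242.
(All 7 nonempty subsets were checked; Loc-1 only is lowest.)

Minimum total cost: 533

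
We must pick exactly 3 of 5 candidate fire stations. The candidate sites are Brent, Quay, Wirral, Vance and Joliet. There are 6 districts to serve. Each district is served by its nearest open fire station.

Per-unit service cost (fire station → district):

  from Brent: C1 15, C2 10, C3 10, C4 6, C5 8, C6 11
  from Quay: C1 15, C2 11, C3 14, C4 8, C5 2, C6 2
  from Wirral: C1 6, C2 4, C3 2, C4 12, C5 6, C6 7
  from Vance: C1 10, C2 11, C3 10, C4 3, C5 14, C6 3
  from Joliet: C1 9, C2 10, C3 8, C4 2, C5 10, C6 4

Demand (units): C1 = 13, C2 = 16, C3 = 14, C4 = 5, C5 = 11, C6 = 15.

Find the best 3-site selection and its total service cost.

With exactly 3 open, each district uses its cheapest among the chosen.
{Quay, Wirral, Joliet}: C1→Wirral 6·13=78, C2→Wirral 4·16=64, C3→Wirral 2·14=28, C4→Joliet 2·5=10, C5→Quay 2·11=22, C6→Quay 2·15=30. Service cost 232.
{Quay, Wirral, Vance}: service cost 237
{Brent, Quay, Wirral}: service cost 252
Among all 10 size-3 choices, {Quay, Wirral, Joliet} is lowest.

Choose Quay, Wirral and Joliet; total service cost 232.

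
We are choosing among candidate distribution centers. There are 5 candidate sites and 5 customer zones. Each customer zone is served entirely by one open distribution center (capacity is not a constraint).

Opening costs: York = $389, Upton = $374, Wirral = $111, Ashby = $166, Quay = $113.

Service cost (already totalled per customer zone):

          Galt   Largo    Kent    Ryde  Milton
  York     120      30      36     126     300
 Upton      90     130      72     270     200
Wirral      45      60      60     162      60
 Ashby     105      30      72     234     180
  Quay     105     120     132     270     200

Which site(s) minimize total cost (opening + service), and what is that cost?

For any fixed open set, each customer zone goes to its cheapest open site; total = fixed + service.
{Wirral}: Galt→Wirral 45, Largo→Wirral 60, Kent→Wirral 60, Ryde→Wirral 162, Milton→Wirral 60. Service 387; fixed 111; total 498.
{Wirral, Quay}: Galt→Wirral 45, Largo→Wirral 60, Kent→Wirral 60, Ryde→Wirral 162, Milton→Wirral 60. Service 387; fixed 224; total 611.
{Wirral, Ashby}: service 357 + fixed 277 = 634
{York, Upton, Wirral, Ashby, Quay}: service 297 + fixed 1153 = 1450
No other subset beats 498.

Open Wirral only; minimum total cost 498.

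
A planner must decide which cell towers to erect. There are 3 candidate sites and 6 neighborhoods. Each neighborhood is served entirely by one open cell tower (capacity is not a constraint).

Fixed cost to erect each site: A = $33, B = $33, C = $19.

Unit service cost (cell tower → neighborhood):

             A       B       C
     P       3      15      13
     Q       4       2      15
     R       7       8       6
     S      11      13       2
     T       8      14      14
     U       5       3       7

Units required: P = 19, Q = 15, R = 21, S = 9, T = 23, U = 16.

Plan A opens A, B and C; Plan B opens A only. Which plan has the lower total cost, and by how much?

Plan A is cheaper by 112.

Plan A: {A, B, C}: P→A 3·19=57, Q→B 2·15=30, R→C 6·21=126, S→C 2·9=18, T→A 8·23=184, U→B 3·16=48. Service 463; fixed 85; total 548.
Plan B: {A}: P→A 3·19=57, Q→A 4·15=60, R→A 7·21=147, S→A 11·9=99, T→A 8·23=184, U→A 5·16=80. Service 627; fixed 33; total 660.
Difference: |548 − 660| = 112.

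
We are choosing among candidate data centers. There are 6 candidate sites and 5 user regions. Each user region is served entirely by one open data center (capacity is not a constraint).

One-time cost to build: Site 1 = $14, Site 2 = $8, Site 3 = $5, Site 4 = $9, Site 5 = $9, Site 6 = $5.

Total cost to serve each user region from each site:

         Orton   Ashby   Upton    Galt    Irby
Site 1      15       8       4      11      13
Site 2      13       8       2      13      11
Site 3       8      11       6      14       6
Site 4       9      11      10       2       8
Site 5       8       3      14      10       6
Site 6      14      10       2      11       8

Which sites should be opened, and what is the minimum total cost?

Open Site 5 and Site 6; minimum total cost 43.

For any fixed open set, each user region goes to its cheapest open site; total = fixed + service.
{Site 5, Site 6}: Orton→Site 5 8, Ashby→Site 5 3, Upton→Site 6 2, Galt→Site 5 10, Irby→Site 5 6. Service 29; fixed 14; total 43.
{Site 4, Site 5, Site 6}: Orton→Site 5 8, Ashby→Site 5 3, Upton→Site 6 2, Galt→Site 4 2, Irby→Site 5 6. Service 21; fixed 23; total 44.
{Site 4, Site 6}: service 31 + fixed 14 = 45
{Site 1, Site 2, Site 3, Site 4, Site 5, Site 6}: Orton→Site 3 8, Ashby→Site 5 3, Upton→Site 2 2, Galt→Site 4 2, Irby→Site 3 6. Service 21; fixed 50; total 71.
No other subset beats 43.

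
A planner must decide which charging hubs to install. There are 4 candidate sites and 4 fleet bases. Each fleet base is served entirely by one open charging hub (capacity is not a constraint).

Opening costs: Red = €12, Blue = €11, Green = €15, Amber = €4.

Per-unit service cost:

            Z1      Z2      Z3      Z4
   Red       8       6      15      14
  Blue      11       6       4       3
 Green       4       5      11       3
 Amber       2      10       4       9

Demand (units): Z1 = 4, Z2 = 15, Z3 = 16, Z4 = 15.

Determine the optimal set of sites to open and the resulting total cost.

Open Green and Amber; minimum total cost 211.

For any fixed open set, each fleet base goes to its cheapest open site; total = fixed + service.
{Green, Amber}: Z1→Amber 2·4=8, Z2→Green 5·15=75, Z3→Amber 4·16=64, Z4→Green 3·15=45. Service 192; fixed 19; total 211.
{Blue, Green, Amber}: Z1→Amber 2·4=8, Z2→Green 5·15=75, Z3→Blue 4·16=64, Z4→Blue 3·15=45. Service 192; fixed 30; total 222.
{Blue, Amber}: service 207 + fixed 15 = 222
{Red, Blue, Green, Amber}: service 192 + fixed 42 = 234
No other subset beats 211.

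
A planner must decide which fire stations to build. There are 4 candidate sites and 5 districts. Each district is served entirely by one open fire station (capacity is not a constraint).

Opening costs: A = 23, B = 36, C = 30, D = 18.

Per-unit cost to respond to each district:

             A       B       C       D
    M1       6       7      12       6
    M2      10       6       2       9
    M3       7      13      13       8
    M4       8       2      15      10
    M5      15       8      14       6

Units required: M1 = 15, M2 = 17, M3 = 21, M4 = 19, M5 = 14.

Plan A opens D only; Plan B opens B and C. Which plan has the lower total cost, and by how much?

Plan B is cheaper by 75.

Plan A: {D}: M1→D 6·15=90, M2→D 9·17=153, M3→D 8·21=168, M4→D 10·19=190, M5→D 6·14=84. Service 685; fixed 18; total 703.
Plan B: {B, C}: M1→B 7·15=105, M2→C 2·17=34, M3→B 13·21=273, M4→B 2·19=38, M5→B 8·14=112. Service 562; fixed 66; total 628.
Difference: |703 − 628| = 75.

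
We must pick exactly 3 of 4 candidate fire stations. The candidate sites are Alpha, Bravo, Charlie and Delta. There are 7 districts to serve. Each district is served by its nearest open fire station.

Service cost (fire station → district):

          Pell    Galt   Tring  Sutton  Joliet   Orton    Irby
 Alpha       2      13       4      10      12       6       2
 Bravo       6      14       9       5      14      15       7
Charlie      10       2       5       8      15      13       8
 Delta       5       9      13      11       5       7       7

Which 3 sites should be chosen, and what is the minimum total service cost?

With exactly 3 open, each district uses its cheapest among the chosen.
{Alpha, Charlie, Delta}: Pell→Alpha 2, Galt→Charlie 2, Tring→Alpha 4, Sutton→Charlie 8, Joliet→Delta 5, Orton→Alpha 6, Irby→Alpha 2. Service cost 29.
{Alpha, Bravo, Charlie}: service cost 33
{Alpha, Bravo, Delta}: service cost 33
Among all 4 size-3 choices, {Alpha, Charlie, Delta} is lowest.

Choose Alpha, Charlie and Delta; total service cost 29.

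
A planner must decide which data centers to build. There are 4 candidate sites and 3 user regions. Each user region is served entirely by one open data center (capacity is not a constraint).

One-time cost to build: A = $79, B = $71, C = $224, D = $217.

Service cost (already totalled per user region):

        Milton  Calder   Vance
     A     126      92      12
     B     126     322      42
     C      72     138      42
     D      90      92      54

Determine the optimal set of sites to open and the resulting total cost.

Open A only; minimum total cost 309.

For any fixed open set, each user region goes to its cheapest open site; total = fixed + service.
{A}: Milton→A 126, Calder→A 92, Vance→A 12. Service 230; fixed 79; total 309.
{A, B}: Milton→A 126, Calder→A 92, Vance→A 12. Service 230; fixed 150; total 380.
{D}: service 236 + fixed 217 = 453
{A, B, C, D}: service 176 + fixed 591 = 767
No other subset beats 309.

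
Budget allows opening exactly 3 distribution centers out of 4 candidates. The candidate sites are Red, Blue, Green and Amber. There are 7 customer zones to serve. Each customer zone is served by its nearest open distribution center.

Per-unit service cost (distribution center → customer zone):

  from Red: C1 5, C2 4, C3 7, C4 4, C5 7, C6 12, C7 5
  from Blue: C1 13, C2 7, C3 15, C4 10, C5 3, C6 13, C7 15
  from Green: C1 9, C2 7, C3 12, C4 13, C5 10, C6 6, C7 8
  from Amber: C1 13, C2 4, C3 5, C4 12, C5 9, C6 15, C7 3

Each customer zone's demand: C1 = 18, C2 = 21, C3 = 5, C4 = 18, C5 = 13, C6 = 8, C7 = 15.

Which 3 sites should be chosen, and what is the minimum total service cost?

Choose Red, Blue and Green; total service cost 443.

With exactly 3 open, each customer zone uses its cheapest among the chosen.
{Red, Blue, Green}: C1→Red 5·18=90, C2→Red 4·21=84, C3→Red 7·5=35, C4→Red 4·18=72, C5→Blue 3·13=39, C6→Green 6·8=48, C7→Red 5·15=75. Service cost 443.
{Red, Blue, Amber}: service cost 451
{Red, Green, Amber}: service cost 455
Among all 4 size-3 choices, {Red, Blue, Green} is lowest.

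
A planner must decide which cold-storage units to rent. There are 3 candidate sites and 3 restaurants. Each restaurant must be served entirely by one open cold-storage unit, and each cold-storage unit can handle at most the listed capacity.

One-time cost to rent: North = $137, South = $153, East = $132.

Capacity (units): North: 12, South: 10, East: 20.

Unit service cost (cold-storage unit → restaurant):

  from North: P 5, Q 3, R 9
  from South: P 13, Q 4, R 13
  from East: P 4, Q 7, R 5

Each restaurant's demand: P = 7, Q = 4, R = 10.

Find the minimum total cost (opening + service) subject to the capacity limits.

Open {North, East}: P→East 4·7=28, Q→North 3·4=12, R→East 5·10=50.
Loads: North carries 4/12, East carries 17/20. Service 90; fixed 269; total 359.
Next best feasible plan costs 366.

Minimum total cost: 359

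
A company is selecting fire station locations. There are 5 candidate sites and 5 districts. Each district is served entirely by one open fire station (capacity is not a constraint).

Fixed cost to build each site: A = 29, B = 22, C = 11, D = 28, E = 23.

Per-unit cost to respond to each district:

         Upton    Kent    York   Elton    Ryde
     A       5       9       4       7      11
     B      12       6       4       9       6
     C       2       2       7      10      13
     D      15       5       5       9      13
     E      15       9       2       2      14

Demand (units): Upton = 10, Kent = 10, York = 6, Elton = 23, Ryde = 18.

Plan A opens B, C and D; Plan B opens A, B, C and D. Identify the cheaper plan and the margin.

Plan B is cheaper by 17.

Plan A: {B, C, D}: Upton→C 2·10=20, Kent→C 2·10=20, York→B 4·6=24, Elton→B 9·23=207, Ryde→B 6·18=108. Service 379; fixed 61; total 440.
Plan B: {A, B, C, D}: Upton→C 2·10=20, Kent→C 2·10=20, York→A 4·6=24, Elton→A 7·23=161, Ryde→B 6·18=108. Service 333; fixed 90; total 423.
Difference: |440 − 423| = 17.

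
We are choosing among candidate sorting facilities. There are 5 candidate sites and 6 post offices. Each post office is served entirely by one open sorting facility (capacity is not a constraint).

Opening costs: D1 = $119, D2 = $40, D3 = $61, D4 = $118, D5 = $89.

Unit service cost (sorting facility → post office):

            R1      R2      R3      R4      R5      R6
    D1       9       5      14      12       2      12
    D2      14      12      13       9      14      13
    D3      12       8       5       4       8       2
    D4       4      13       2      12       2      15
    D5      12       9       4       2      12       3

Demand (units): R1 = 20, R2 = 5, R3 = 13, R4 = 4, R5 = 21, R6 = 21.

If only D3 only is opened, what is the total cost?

Total cost: 632

Each post office is assigned to its cheapest site among the open ones.
{D3}: R1→D3 12·20=240, R2→D3 8·5=40, R3→D3 5·13=65, R4→D3 4·4=16, R5→D3 8·21=168, R6→D3 2·21=42. Service 571; fixed 61; total 632.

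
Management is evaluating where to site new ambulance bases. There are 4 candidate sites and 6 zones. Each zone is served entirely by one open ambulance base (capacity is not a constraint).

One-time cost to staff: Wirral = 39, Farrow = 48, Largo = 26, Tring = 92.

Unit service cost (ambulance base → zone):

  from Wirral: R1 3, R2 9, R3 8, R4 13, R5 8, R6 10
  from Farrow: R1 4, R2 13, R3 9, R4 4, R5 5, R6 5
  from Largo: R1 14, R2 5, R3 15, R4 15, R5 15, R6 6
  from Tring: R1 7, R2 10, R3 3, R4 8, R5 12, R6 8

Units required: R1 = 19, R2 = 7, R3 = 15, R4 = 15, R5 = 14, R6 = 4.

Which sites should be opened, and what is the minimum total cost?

Open Farrow and Largo; minimum total cost 470.

For any fixed open set, each zone goes to its cheapest open site; total = fixed + service.
{Farrow, Largo}: R1→Farrow 4·19=76, R2→Largo 5·7=35, R3→Farrow 9·15=135, R4→Farrow 4·15=60, R5→Farrow 5·14=70, R6→Farrow 5·4=20. Service 396; fixed 74; total 470.
{Farrow, Largo, Tring}: R1→Farrow 4·19=76, R2→Largo 5·7=35, R3→Tring 3·15=45, R4→Farrow 4·15=60, R5→Farrow 5·14=70, R6→Farrow 5·4=20. Service 306; fixed 166; total 472.
{Wirral, Farrow, Largo}: R1→Wirral 3·19=57, R2→Largo 5·7=35, R3→Wirral 8·15=120, R4→Farrow 4·15=60, R5→Farrow 5·14=70, R6→Farrow 5·4=20. Service 362; fixed 113; total 475.
{Wirral, Farrow, Largo, Tring}: service 287 + fixed 205 = 492
(All 15 nonempty subsets were checked; Farrow and Largo is lowest.)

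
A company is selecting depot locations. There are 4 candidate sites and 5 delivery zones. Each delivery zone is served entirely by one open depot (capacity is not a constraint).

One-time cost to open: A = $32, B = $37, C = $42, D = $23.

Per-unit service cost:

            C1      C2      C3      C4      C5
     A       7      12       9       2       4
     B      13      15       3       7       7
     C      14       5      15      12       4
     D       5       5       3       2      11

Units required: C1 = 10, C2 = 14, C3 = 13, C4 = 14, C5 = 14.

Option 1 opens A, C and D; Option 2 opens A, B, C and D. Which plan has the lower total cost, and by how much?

Option 1 is cheaper by 37.

Option 1: {A, C, D}: C1→D 5·10=50, C2→C 5·14=70, C3→D 3·13=39, C4→A 2·14=28, C5→A 4·14=56. Service 243; fixed 97; total 340.
Option 2: {A, B, C, D}: C1→D 5·10=50, C2→C 5·14=70, C3→B 3·13=39, C4→A 2·14=28, C5→A 4·14=56. Service 243; fixed 134; total 377.
Difference: |340 − 377| = 37.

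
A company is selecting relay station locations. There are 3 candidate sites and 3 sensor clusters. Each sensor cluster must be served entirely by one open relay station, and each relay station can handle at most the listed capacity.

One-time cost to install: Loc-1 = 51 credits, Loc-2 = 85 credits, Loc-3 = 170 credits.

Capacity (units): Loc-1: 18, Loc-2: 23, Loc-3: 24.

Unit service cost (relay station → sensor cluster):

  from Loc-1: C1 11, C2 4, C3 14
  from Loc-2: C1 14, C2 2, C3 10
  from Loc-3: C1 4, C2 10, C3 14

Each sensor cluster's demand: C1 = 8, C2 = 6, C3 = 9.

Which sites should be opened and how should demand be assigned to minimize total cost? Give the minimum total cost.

Minimum total cost: 299

Open {Loc-2}: C1→Loc-2 14·8=112, C2→Loc-2 2·6=12, C3→Loc-2 10·9=90.
Loads: Loc-2 carries 23/23. Service 214; fixed 85; total 299.
Next best feasible plan costs 326.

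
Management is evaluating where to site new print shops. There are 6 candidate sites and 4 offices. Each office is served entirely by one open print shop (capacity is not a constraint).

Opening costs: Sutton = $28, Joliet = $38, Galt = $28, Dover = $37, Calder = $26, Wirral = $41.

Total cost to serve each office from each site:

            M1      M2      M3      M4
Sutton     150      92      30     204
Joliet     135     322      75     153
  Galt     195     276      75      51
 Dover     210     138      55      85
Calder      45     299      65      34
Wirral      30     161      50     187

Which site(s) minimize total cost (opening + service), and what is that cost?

For any fixed open set, each office goes to its cheapest open site; total = fixed + service.
{Sutton, Calder}: M1→Calder 45, M2→Sutton 92, M3→Sutton 30, M4→Calder 34. Service 201; fixed 54; total 255.
{Sutton, Calder, Wirral}: M1→Wirral 30, M2→Sutton 92, M3→Sutton 30, M4→Calder 34. Service 186; fixed 95; total 281.
{Sutton, Galt, Calder}: M1→Calder 45, M2→Sutton 92, M3→Sutton 30, M4→Calder 34. Service 201; fixed 82; total 283.
{Sutton, Joliet, Galt, Dover, Calder, Wirral}: service 186 + fixed 198 = 384
No other subset beats 255.

Open Sutton and Calder; minimum total cost 255.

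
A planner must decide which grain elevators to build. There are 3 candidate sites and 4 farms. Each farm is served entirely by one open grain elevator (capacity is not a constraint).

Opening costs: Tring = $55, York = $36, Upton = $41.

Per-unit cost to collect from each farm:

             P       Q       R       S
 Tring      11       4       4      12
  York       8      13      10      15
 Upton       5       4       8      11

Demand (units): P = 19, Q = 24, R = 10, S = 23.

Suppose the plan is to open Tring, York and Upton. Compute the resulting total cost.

Total cost: 616

Each farm is assigned to its cheapest site among the open ones.
{Tring, York, Upton}: P→Upton 5·19=95, Q→Tring 4·24=96, R→Tring 4·10=40, S→Upton 11·23=253. Service 484; fixed 132; total 616.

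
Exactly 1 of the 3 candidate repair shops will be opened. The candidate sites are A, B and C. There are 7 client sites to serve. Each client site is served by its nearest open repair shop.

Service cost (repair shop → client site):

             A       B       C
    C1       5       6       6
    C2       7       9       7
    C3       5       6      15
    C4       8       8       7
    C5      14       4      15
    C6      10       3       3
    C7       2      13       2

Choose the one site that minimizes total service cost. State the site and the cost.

With exactly 1 open, each client site uses its cheapest among the chosen.
{B}: C1→B 6, C2→B 9, C3→B 6, C4→B 8, C5→B 4, C6→B 3, C7→B 13. Service cost 49.
{A}: service cost 51
{C}: service cost 55
Among all 3 size-1 choices, {B} is lowest.

Choose B only; total service cost 49.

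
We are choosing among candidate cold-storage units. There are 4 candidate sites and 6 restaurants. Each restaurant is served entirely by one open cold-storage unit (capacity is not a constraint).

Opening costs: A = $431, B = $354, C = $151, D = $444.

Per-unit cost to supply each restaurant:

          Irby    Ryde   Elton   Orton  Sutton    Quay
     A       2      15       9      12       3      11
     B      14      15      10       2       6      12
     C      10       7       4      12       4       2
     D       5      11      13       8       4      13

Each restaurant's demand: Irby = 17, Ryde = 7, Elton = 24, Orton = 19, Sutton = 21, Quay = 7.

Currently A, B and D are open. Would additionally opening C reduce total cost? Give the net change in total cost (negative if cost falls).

Yes — net change −60 (cost falls by 60).

Current service cost with {A, B, D}: 505.
Adding C: each restaurant re-picks its cheapest; new service cost 294, saving 211.
Extra fixed cost: 151. Net change = 151 − 211 = -60.
(Totals: 1734 → 1674.)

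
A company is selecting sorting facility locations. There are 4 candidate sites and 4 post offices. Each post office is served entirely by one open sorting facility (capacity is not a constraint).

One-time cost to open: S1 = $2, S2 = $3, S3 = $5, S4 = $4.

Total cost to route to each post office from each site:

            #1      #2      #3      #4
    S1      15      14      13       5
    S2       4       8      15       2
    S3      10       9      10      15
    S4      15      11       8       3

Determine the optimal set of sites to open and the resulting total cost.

For any fixed open set, each post office goes to its cheapest open site; total = fixed + service.
{S2, S4}: #1→S2 4, #2→S2 8, #3→S4 8, #4→S2 2. Service 22; fixed 7; total 29.
{S1, S2, S4}: #1→S2 4, #2→S2 8, #3→S4 8, #4→S2 2. Service 22; fixed 9; total 31.
{S1, S2}: service 27 + fixed 5 = 32
{S1, S2, S3, S4}: service 22 + fixed 14 = 36
No other subset beats 29.

Open S2 and S4; minimum total cost 29.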